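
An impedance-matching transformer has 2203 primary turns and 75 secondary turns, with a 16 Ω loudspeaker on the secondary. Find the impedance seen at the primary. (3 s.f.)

Z_p = (N_p/N_s)² × Z_s = (2203/75)² × 16 = 13800 Ω.

Z_p ≈ 13800 Ω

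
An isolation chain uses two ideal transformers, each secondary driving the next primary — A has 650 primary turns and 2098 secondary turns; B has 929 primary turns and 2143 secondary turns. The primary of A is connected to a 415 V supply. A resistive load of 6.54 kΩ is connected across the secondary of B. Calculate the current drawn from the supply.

I_supply ≈ 3.52 A

After A: V = 415.00 × 2098/650 = 1339.5 V.
After B: V = 1339.5 × 2143/929 = 3089.9 V.
I_load = 3089.9/6540 = 0.47246 A, so P_out = 3089.9 × 0.47246 = 1459.9 W.
All ideal ⇒ P_in = P_out, so I_supply = 1459.9/415 = 3.52 A.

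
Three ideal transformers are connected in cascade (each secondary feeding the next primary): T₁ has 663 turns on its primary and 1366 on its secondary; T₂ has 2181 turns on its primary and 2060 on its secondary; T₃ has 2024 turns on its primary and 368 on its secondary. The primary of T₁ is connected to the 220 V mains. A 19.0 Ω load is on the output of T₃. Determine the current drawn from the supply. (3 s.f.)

After T₁: V = 220.00 × 1366/663 = 453.27 V.
After T₂: V = 453.27 × 2060/2181 = 428.13 V.
After T₃: V = 428.13 × 368/2024 = 77.841 V.
I_load = 77.841/19.0 = 4.0969 A, so P_out = 77.841 × 4.0969 = 318.91 W.
All ideal ⇒ P_in = P_out, so I_supply = 318.91/220 = 1.45 A.

I_supply ≈ 1.45 A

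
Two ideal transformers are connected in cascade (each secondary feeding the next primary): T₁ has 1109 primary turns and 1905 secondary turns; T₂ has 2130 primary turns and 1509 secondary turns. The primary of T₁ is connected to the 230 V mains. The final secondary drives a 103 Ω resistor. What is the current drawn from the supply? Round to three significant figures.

I_supply ≈ 3.31 A

Secondary of T₁: V = 230.00 × 1905/1109 = 395.09 V.
Secondary of T₂: V = 395.09 × 1509/2130 = 279.90 V.
I_load = 279.90/103 = 2.7175 A, so P_out = 279.90 × 2.7175 = 760.61 W.
All ideal ⇒ P_in = P_out, so I_supply = 760.61/230 = 3.31 A.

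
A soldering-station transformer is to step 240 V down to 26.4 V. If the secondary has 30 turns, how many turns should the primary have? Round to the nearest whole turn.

N_p = 273 turns

N_p/N_s = V_p/V_s, so N_p = 30 × 240/26.4 = 272.7 ≈ 273 turns.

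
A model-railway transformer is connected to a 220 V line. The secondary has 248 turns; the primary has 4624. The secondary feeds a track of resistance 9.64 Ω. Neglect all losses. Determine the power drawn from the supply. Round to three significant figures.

P ≈ 14.4 W

V_s = V_p × N_s/N_p = 220 × 248/4624 = 11.799 V.
I_s = V_s/R = 11.799/9.64 = 1.2240 A.
I_p = I_s × N_s/N_p = 1.2240 × 248/4624 = 0.065647 A.
P = V_p I_p = 220 × 0.065647 = 14.4 W.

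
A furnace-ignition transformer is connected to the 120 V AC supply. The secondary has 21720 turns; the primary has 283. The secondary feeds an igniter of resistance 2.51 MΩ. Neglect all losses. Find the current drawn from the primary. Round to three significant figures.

I_p ≈ 0.282 A

V_s = V_p × N_s/N_p = 120 × 21720/283 = 9209.9 V.
I_s = V_s/R = 9209.9/(2.51×10^6) = 0.0036693 A.
For an ideal transformer I_p N_p = I_s N_s, so I_p = 0.0036693 × 21720/283 = 0.282 A.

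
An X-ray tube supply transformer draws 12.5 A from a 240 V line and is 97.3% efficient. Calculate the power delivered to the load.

P_out ≈ 2920 W

P_in = V_p I_p = 240 × 12.5 = 3000.0 W.
P_out = η P_in = 0.973 × 3000.0 = 2920 W.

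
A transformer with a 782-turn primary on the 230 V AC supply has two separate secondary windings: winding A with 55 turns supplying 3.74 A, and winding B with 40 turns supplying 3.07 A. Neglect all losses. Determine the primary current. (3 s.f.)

I_p ≈ 0.420 A

V_A = 230 × 55/782 = 16.176 V; V_B = 230 × 40/782 = 11.765 V.
P_out = V_A I_A + V_B I_B = 16.176×3.74 + 11.765×3.07 = 60.500 + 36.118 = 96.618 W.
Ideal ⇒ P_in = P_out, so I_p = P_out/V_p = 96.618/230 = 0.420 A.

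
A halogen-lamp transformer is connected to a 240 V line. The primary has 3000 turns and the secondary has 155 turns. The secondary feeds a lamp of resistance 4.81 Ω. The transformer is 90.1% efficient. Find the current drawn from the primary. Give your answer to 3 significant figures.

V_s = 240 × 155/3000 = 12.400 V.
I_s = V_s/R = 12.400/4.81 = 2.5780 A.
P_out = V_s I_s = 12.400 × 2.5780 = 31.967 W.
P_in = P_out/η = 31.967/0.901 = 35.479 W.
I_p = P_in/V_p = 35.479/240 = 0.148 A.

I_p ≈ 0.148 A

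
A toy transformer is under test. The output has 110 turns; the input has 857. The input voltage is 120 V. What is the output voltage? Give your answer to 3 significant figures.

V_out ≈ 15.4 V

V_out/V_in = N_out/N_in, so V_out = 120 × 110/857 = 15.4 V.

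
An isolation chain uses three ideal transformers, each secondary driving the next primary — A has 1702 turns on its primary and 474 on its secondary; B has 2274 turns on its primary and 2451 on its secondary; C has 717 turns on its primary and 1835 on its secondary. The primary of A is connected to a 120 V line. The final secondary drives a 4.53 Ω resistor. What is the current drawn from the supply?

I_supply ≈ 15.6 A

Secondary of A: V = 120.00 × 474/1702 = 33.420 V.
Secondary of B: V = 33.420 × 2451/2274 = 36.021 V.
Secondary of C: V = 36.021 × 1835/717 = 92.187 V.
I_load = 92.187/4.53 = 20.350 A, so P_out = 92.187 × 20.350 = 1876.0 W.
All ideal ⇒ P_in = P_out, so I_supply = 1876.0/120 = 15.6 A.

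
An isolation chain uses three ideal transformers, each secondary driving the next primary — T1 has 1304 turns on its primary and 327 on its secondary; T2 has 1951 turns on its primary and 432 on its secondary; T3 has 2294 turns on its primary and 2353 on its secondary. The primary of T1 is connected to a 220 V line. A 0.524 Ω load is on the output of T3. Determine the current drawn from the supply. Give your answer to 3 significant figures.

I_supply ≈ 1.36 A

After T1: V = 220.00 × 327/1304 = 55.169 V.
After T2: V = 55.169 × 432/1951 = 12.216 V.
After T3: V = 12.216 × 2353/2294 = 12.530 V.
I_load = 12.530/0.524 = 23.912 A, so P_out = 12.530 × 23.912 = 299.62 W.
All ideal ⇒ P_in = P_out, so I_supply = 299.62/220 = 1.36 A.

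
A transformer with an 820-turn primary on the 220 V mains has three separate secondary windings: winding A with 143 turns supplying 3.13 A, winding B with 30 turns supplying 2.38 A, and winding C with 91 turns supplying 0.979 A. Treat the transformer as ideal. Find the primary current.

V_A = 220 × 143/820 = 38.366 V; V_B = 220 × 30/820 = 8.0488 V; V_C = 220 × 91/820 = 24.415 V.
P_out = V_A I_A + V_B I_B + V_C I_C = 38.366×3.13 + 8.0488×2.38 + 24.415×0.979 = 120.09 + 19.156 + 23.902 = 163.14 W.
Ideal ⇒ P_in = P_out, so I_p = P_out/V_p = 163.14/220 = 0.742 A.

I_p ≈ 0.742 A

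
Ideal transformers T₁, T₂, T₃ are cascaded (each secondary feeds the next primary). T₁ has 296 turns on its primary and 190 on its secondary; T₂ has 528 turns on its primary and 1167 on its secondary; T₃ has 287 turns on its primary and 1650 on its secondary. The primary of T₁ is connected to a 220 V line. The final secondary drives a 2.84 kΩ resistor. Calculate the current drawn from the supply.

I_supply ≈ 5.15 A

After T₁: V = 220.00 × 190/296 = 141.22 V.
After T₂: V = 141.22 × 1167/528 = 312.12 V.
After T₃: V = 312.12 × 1650/287 = 1794.4 V.
I_load = 1794.4/2840 = 0.63184 A, so P_out = 1794.4 × 0.63184 = 1133.8 W.
All ideal ⇒ P_in = P_out, so I_supply = 1133.8/220 = 5.15 A.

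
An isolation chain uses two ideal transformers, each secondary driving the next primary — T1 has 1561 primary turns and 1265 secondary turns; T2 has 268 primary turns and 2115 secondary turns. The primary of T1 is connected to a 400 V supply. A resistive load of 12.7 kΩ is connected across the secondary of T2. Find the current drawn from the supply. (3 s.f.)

Secondary of T1: V = 400.00 × 1265/1561 = 324.15 V.
Secondary of T2: V = 324.15 × 2115/268 = 2558.1 V.
I_load = 2558.1/12700 = 0.20143 A, so P_out = 2558.1 × 0.20143 = 515.28 W.
All ideal ⇒ P_in = P_out, so I_supply = 515.28/400 = 1.29 A.

I_supply ≈ 1.29 A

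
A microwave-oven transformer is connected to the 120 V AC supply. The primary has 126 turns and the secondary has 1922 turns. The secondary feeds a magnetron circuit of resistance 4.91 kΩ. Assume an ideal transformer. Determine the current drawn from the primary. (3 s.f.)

I_p ≈ 5.69 A

V_s = V_p × N_s/N_p = 120 × 1922/126 = 1830.5 V.
I_s = V_s/R = 1830.5/4910 = 0.37281 A.
For an ideal transformer I_p N_p = I_s N_s, so I_p = 0.37281 × 1922/126 = 5.69 A.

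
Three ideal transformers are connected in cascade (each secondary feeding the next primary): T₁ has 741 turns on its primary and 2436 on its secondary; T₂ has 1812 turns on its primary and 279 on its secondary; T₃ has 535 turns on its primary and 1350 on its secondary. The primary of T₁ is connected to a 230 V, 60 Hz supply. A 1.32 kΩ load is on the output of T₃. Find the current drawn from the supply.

After T₁: V = 230.00 × 2436/741 = 756.11 V.
After T₂: V = 756.11 × 279/1812 = 116.42 V.
After T₃: V = 116.42 × 1350/535 = 293.77 V.
I_load = 293.77/1320 = 0.22256 A, so P_out = 293.77 × 0.22256 = 65.381 W.
All ideal ⇒ P_in = P_out, so I_supply = 65.381/230 = 0.284 A.

I_supply ≈ 0.284 A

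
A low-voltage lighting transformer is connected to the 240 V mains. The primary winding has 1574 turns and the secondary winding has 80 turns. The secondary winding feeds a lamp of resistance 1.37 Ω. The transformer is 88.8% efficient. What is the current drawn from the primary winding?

I_p ≈ 0.510 A

V_s = 240 × 80/1574 = 12.198 V.
I_s = V_s/R = 12.198/1.37 = 8.9038 A.
P_out = V_s I_s = 12.198 × 8.9038 = 108.61 W.
P_in = P_out/η = 108.61/0.888 = 122.31 W.
I_p = P_in/V_p = 122.31/240 = 0.510 A.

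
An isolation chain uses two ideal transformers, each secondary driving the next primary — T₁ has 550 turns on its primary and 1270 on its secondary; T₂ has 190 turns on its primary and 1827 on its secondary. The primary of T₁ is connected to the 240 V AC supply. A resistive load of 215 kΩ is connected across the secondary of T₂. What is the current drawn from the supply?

Secondary of T₁: V = 240.00 × 1270/550 = 554.18 V.
Secondary of T₂: V = 554.18 × 1827/190 = 5328.9 V.
I_load = 5328.9/215000 = 0.024786 A, so P_out = 5328.9 × 0.024786 = 132.08 W.
All ideal ⇒ P_in = P_out, so I_supply = 132.08/240 = 0.550 A.

I_supply ≈ 0.550 A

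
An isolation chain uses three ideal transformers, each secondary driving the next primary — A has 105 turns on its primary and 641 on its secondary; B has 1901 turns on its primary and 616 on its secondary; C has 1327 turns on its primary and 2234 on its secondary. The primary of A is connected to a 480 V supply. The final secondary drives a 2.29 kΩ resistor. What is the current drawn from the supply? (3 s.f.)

I_supply ≈ 2.32 A

After A: V = 480.00 × 641/105 = 2930.3 V.
After B: V = 2930.3 × 616/1901 = 949.53 V.
After C: V = 949.53 × 2234/1327 = 1598.5 V.
I_load = 1598.5/2290 = 0.69805 A, so P_out = 1598.5 × 0.69805 = 1115.9 W.
All ideal ⇒ P_in = P_out, so I_supply = 1115.9/480 = 2.32 A.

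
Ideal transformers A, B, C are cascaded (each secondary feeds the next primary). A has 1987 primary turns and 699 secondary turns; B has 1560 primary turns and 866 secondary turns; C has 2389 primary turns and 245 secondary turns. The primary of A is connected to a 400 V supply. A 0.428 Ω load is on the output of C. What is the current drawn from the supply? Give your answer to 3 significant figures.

After A: V = 400.00 × 699/1987 = 140.71 V.
After B: V = 140.71 × 866/1560 = 78.115 V.
After C: V = 78.115 × 245/2389 = 8.0109 V.
I_load = 8.0109/0.428 = 18.717 A, so P_out = 8.0109 × 18.717 = 149.94 W.
All ideal ⇒ P_in = P_out, so I_supply = 149.94/400 = 0.375 A.

I_supply ≈ 0.375 A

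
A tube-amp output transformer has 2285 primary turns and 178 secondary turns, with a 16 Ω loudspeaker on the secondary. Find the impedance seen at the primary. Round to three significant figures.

Z_p ≈ 2640 Ω

Z_p = (N_p/N_s)² × Z_s = (2285/178)² × 16 = 2640 Ω.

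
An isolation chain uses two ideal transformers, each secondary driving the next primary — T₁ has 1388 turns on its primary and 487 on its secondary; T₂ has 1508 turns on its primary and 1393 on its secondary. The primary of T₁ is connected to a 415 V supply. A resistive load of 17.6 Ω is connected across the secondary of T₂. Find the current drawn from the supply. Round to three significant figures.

After T₁: V = 415.00 × 487/1388 = 145.61 V.
After T₂: V = 145.61 × 1393/1508 = 134.50 V.
I_load = 134.50/17.6 = 7.6423 A, so P_out = 134.50 × 7.6423 = 1027.9 W.
All ideal ⇒ P_in = P_out, so I_supply = 1027.9/415 = 2.48 A.

I_supply ≈ 2.48 A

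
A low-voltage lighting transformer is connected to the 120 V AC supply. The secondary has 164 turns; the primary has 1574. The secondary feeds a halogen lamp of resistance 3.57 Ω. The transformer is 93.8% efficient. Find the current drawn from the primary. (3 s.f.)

I_p ≈ 0.389 A

V_s = 120 × 164/1574 = 12.503 V.
I_s = V_s/R = 12.503/3.57 = 3.5023 A.
P_out = V_s I_s = 12.503 × 3.5023 = 43.790 W.
P_in = P_out/η = 43.790/0.938 = 46.684 W.
I_p = P_in/V_p = 46.684/120 = 0.389 A.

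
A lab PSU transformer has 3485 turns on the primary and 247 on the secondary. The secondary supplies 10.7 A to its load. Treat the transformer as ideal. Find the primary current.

For an ideal transformer I_p/I_s = N_s/N_p, so I_p = 10.7 × 247/3485 = 0.758 A.

I_p ≈ 0.758 A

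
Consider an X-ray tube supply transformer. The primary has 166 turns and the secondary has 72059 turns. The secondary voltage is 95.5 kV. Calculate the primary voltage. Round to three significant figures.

V_p ≈ 220 V

V_p/V_s = N_p/N_s, so V_p = 95500 × 166/72059 = 220 V.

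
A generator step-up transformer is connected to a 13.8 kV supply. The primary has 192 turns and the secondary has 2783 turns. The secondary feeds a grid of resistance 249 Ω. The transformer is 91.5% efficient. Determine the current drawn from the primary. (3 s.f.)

I_p ≈ 12700 A

V_s = 13800 × 2783/192 = 200030 V.
I_s = V_s/R = 200030/249 = 803.33 A.
P_out = V_s I_s = 200030 × 803.33 = 1.6069×10^8 W.
P_in = P_out/η = 1.6069×10^8/0.915 = 1.7562×10^8 W.
I_p = P_in/V_p = 1.7562×10^8/13800 = 12700 A.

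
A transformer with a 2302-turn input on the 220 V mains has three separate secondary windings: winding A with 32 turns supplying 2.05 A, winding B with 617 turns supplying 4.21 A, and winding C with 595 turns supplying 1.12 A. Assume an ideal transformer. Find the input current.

V_A = 220 × 32/2302 = 3.0582 V; V_B = 220 × 617/2302 = 58.966 V; V_C = 220 × 595/2302 = 56.864 V.
P_out = V_A I_A + V_B I_B + V_C I_C = 3.0582×2.05 + 58.966×4.21 + 56.864×1.12 = 6.2693 + 248.25 + 63.687 = 318.20 W.
Ideal ⇒ P_in = P_out, so I_in = P_out/V_in = 318.20/220 = 1.45 A.

I_in ≈ 1.45 A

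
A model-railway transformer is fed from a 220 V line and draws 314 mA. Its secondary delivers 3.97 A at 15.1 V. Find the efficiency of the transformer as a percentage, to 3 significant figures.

P_in = 220 × 0.314 = 69.0800 W.
P_out = 15.1 × 3.97 = 59.9470 W.
η = P_out/P_in = 59.9470/69.0800 = 0.868.

η ≈ 86.8%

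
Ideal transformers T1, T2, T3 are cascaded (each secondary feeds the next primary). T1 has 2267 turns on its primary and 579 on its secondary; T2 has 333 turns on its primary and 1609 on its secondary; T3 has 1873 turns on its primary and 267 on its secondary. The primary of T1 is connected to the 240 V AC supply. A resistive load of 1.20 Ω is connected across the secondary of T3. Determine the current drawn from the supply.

I_supply ≈ 6.19 A

Secondary of T1: V = 240.00 × 579/2267 = 61.297 V.
Secondary of T2: V = 61.297 × 1609/333 = 296.18 V.
Secondary of T3: V = 296.18 × 267/1873 = 42.221 V.
I_load = 42.221/1.20 = 35.184 A, so P_out = 42.221 × 35.184 = 1485.5 W.
All ideal ⇒ P_in = P_out, so I_supply = 1485.5/240 = 6.19 A.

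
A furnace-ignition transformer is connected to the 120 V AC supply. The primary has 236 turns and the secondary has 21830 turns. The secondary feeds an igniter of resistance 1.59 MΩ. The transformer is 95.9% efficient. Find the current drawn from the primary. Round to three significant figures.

V_s = 120 × 21830/236 = 11100 V.
I_s = V_s/R = 11100/(1.59×10^6) = 0.0069811 A.
P_out = V_s I_s = 11100 × 0.0069811 = 77.491 W.
P_in = P_out/η = 77.491/0.959 = 80.804 W.
I_p = P_in/V_p = 80.804/120 = 0.673 A.

I_p ≈ 0.673 A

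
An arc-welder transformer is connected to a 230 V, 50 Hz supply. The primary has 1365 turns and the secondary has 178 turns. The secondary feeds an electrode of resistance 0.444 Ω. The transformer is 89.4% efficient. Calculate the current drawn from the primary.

I_p ≈ 9.85 A

V_s = 230 × 178/1365 = 29.993 V.
I_s = V_s/R = 29.993/0.444 = 67.551 A.
P_out = V_s I_s = 29.993 × 67.551 = 2026.0 W.
P_in = P_out/η = 2026.0/0.894 = 2266.3 W.
I_p = P_in/V_p = 2266.3/230 = 9.85 A.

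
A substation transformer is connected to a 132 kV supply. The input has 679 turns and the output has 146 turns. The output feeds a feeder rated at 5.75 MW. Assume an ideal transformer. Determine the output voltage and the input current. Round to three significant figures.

V_out = V_in × N_out/N_in = 132000 × 146/679 = 28383 V.
I_out = P/V_out = 5.75×10^6/28383 = 202.59 A.
I_in = I_out × N_out/N_in = 202.59 × 146/679 = 43.6 A.

V_out ≈ 28400 V, I_in ≈ 43.6 A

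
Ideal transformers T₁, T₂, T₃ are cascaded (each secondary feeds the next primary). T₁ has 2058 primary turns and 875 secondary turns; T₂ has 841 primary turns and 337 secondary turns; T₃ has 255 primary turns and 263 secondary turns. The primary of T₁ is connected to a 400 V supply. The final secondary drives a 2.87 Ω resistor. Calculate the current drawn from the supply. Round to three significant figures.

I_supply ≈ 4.30 A

Secondary of T₁: V = 400.00 × 875/2058 = 170.07 V.
Secondary of T₂: V = 170.07 × 337/841 = 68.149 V.
Secondary of T₃: V = 68.149 × 263/255 = 70.287 V.
I_load = 70.287/2.87 = 24.490 A, so P_out = 70.287 × 24.490 = 1721.3 W.
All ideal ⇒ P_in = P_out, so I_supply = 1721.3/400 = 4.30 A.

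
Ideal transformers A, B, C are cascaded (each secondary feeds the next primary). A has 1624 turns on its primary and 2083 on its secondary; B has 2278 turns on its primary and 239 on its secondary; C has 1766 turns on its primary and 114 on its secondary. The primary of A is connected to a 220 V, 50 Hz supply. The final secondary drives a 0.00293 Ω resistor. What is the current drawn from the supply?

Secondary of A: V = 220.00 × 2083/1624 = 282.18 V.
Secondary of B: V = 282.18 × 239/2278 = 29.605 V.
Secondary of C: V = 29.605 × 114/1766 = 1.9111 V.
I_load = 1.9111/0.00293 = 652.25 A, so P_out = 1.9111 × 652.25 = 1246.5 W.
All ideal ⇒ P_in = P_out, so I_supply = 1246.5/220 = 5.67 A.

I_supply ≈ 5.67 A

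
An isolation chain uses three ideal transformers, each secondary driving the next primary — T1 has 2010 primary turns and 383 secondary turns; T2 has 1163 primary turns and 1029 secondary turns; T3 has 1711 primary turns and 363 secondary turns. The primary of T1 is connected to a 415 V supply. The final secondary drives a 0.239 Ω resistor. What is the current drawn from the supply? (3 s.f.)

After T1: V = 415.00 × 383/2010 = 79.077 V.
After T2: V = 79.077 × 1029/1163 = 69.966 V.
After T3: V = 69.966 × 363/1711 = 14.844 V.
I_load = 14.844/0.239 = 62.108 A, so P_out = 14.844 × 62.108 = 921.91 W.
All ideal ⇒ P_in = P_out, so I_supply = 921.91/415 = 2.22 A.

I_supply ≈ 2.22 A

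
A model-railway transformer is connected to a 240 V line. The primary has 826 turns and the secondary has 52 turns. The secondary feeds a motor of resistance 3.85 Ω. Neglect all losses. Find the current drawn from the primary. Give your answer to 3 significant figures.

I_p ≈ 0.247 A

V_s = V_p × N_s/N_p = 240 × 52/826 = 15.109 V.
I_s = V_s/R = 15.109/3.85 = 3.9244 A.
For an ideal transformer I_p N_p = I_s N_s, so I_p = 3.9244 × 52/826 = 0.247 A.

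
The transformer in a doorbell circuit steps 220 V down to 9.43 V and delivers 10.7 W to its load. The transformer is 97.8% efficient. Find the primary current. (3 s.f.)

I_p ≈ 0.0497 A

P_in = P_out/η = 10.7/0.978 = 10.941 W.
I_p = P_in/V_p = 10.941/220 = 0.0497 A.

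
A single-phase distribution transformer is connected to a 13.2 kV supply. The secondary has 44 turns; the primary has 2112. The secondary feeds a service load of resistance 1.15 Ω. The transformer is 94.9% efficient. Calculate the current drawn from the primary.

V_s = 13200 × 44/2112 = 275.00 V.
I_s = V_s/R = 275.00/1.15 = 239.13 A.
P_out = V_s I_s = 275.00 × 239.13 = 65761 W.
P_in = P_out/η = 65761/0.949 = 69295 W.
I_p = P_in/V_p = 69295/13200 = 5.25 A.

I_p ≈ 5.25 A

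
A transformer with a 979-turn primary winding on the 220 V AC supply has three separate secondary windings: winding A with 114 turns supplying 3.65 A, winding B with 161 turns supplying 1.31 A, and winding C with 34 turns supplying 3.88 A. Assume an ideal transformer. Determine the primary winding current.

V_A = 220 × 114/979 = 25.618 V; V_B = 220 × 161/979 = 36.180 V; V_C = 220 × 34/979 = 7.6404 V.
P_out = V_A I_A + V_B I_B + V_C I_C = 25.618×3.65 + 36.180×1.31 + 7.6404×3.88 = 93.506 + 47.396 + 29.645 = 170.55 W.
Ideal ⇒ P_in = P_out, so I_p = P_out/V_p = 170.55/220 = 0.775 A.

I_p ≈ 0.775 A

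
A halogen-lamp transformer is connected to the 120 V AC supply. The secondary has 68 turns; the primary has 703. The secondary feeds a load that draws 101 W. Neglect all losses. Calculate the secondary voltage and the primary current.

V_s = V_p × N_s/N_p = 120 × 68/703 = 11.607 V.
I_s = P/V_s = 101/11.607 = 8.7013 A.
I_p = I_s × N_s/N_p = 8.7013 × 68/703 = 0.842 A.

V_s ≈ 11.6 V, I_p ≈ 0.842 A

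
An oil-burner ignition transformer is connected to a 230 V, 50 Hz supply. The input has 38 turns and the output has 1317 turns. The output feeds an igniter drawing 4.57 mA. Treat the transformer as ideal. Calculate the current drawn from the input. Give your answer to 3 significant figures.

I_in ≈ 0.158 A

For an ideal transformer I_in N_in = I_out N_out, so I_in = 0.00457 × 1317/38 = 0.158 A.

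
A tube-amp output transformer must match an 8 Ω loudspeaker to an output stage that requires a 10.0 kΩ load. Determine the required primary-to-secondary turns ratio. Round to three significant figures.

N_p/N_s ≈ 35.4

Z_p/Z_s = (N_p/N_s)², so N_p/N_s = √(10000/8) = √1250 = 35.4.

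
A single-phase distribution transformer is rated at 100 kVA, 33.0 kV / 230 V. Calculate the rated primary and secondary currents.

I_p ≈ 3.03 A, I_s ≈ 435 A

I_p = S/V_p = 100000/33000 = 3.03 A.
I_s = S/V_s = 100000/230 = 435 A.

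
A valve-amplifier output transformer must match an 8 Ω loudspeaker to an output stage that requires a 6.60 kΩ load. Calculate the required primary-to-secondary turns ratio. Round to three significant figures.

Z_p/Z_s = (N_p/N_s)², so N_p/N_s = √(6600/8) = √825 = 28.7.

N_p/N_s ≈ 28.7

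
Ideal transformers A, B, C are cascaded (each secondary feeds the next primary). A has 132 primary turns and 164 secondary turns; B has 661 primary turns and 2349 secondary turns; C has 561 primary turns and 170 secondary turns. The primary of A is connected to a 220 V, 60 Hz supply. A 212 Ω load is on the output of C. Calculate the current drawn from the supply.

I_supply ≈ 1.86 A

Secondary of A: V = 220.00 × 164/132 = 273.33 V.
Secondary of B: V = 273.33 × 2349/661 = 971.35 V.
Secondary of C: V = 971.35 × 170/561 = 294.35 V.
I_load = 294.35/212 = 1.3884 A, so P_out = 294.35 × 1.3884 = 408.68 W.
All ideal ⇒ P_in = P_out, so I_supply = 408.68/220 = 1.86 A.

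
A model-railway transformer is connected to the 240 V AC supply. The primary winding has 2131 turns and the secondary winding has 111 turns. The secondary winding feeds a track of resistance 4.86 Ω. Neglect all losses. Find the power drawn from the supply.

P ≈ 32.2 W

V_s = V_p × N_s/N_p = 240 × 111/2131 = 12.501 V.
I_s = V_s/R = 12.501/4.86 = 2.5723 A.
I_p = I_s × N_s/N_p = 2.5723 × 111/2131 = 0.13398 A.
P = V_p I_p = 240 × 0.13398 = 32.2 W.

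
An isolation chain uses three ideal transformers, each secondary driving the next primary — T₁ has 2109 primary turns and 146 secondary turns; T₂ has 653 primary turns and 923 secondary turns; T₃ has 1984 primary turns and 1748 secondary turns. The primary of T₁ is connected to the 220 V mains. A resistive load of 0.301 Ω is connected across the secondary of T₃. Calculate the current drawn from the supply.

After T₁: V = 220.00 × 146/2109 = 15.230 V.
After T₂: V = 15.230 × 923/653 = 21.527 V.
After T₃: V = 21.527 × 1748/1984 = 18.967 V.
I_load = 18.967/0.301 = 63.012 A, so P_out = 18.967 × 63.012 = 1195.1 W.
All ideal ⇒ P_in = P_out, so I_supply = 1195.1/220 = 5.43 A.

I_supply ≈ 5.43 A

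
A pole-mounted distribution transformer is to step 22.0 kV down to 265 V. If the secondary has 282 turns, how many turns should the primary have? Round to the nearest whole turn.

N_p/N_s = V_p/V_s, so N_p = 282 × 22000/265 = 23411.3 ≈ 23411 turns.

N_p = 23411 turns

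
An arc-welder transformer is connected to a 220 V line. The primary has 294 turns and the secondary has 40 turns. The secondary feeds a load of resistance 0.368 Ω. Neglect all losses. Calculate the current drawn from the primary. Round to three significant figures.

V_s = V_p × N_s/N_p = 220 × 40/294 = 29.932 V.
I_s = V_s/R = 29.932/0.368 = 81.337 A.
For an ideal transformer I_p N_p = I_s N_s, so I_p = 81.337 × 40/294 = 11.1 A.

I_p ≈ 11.1 A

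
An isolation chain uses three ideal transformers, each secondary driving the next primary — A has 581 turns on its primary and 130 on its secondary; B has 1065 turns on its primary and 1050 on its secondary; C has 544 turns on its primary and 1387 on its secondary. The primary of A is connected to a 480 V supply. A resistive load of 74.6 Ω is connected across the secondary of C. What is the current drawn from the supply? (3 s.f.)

After A: V = 480.00 × 130/581 = 107.40 V.
After B: V = 107.40 × 1050/1065 = 105.89 V.
After C: V = 105.89 × 1387/544 = 269.98 V.
I_load = 269.98/74.6 = 3.6190 A, so P_out = 269.98 × 3.6190 = 977.04 W.
All ideal ⇒ P_in = P_out, so I_supply = 977.04/480 = 2.04 A.

I_supply ≈ 2.04 A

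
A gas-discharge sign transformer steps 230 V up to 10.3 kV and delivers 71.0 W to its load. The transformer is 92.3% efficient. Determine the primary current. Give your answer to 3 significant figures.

P_in = P_out/η = 71.0/0.923 = 76.923 W.
I_p = P_in/V_p = 76.923/230 = 0.334 A.

I_p ≈ 0.334 A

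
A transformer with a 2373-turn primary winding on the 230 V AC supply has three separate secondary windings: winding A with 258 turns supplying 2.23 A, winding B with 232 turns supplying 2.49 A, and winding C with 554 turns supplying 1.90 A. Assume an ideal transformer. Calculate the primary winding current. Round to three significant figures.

I_p ≈ 0.929 A

V_A = 230 × 258/2373 = 25.006 V; V_B = 230 × 232/2373 = 22.486 V; V_C = 230 × 554/2373 = 53.696 V.
P_out = V_A I_A + V_B I_B + V_C I_C = 25.006×2.23 + 22.486×2.49 + 53.696×1.90 = 55.764 + 55.991 + 102.02 = 213.78 W.
Ideal ⇒ P_in = P_out, so I_p = P_out/V_p = 213.78/230 = 0.929 A.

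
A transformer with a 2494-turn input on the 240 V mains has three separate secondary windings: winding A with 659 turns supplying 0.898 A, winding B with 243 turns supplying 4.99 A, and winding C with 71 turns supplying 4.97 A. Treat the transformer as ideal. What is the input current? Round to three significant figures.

I_in ≈ 0.865 A

V_A = 240 × 659/2494 = 63.416 V; V_B = 240 × 243/2494 = 23.384 V; V_C = 240 × 71/2494 = 6.8324 V.
P_out = V_A I_A + V_B I_B + V_C I_C = 63.416×0.898 + 23.384×4.99 + 6.8324×4.97 = 56.948 + 116.69 + 33.957 = 207.59 W.
Ideal ⇒ P_in = P_out, so I_in = P_out/V_in = 207.59/240 = 0.865 A.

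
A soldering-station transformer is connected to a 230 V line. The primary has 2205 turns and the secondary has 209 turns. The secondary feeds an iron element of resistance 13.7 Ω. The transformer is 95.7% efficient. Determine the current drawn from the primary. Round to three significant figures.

V_s = 230 × 209/2205 = 21.800 V.
I_s = V_s/R = 21.800/13.7 = 1.5913 A.
P_out = V_s I_s = 21.800 × 1.5913 = 34.690 W.
P_in = P_out/η = 34.690/0.957 = 36.249 W.
I_p = P_in/V_p = 36.249/230 = 0.158 A.

I_p ≈ 0.158 A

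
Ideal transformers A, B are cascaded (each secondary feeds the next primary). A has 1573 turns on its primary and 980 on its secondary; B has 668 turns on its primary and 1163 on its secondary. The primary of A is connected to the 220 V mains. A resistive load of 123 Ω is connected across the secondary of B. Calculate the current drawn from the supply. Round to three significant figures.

After A: V = 220.00 × 980/1573 = 137.06 V.
After B: V = 137.06 × 1163/668 = 238.63 V.
I_load = 238.63/123 = 1.9401 A, so P_out = 238.63 × 1.9401 = 462.96 W.
All ideal ⇒ P_in = P_out, so I_supply = 462.96/220 = 2.10 A.

I_supply ≈ 2.10 A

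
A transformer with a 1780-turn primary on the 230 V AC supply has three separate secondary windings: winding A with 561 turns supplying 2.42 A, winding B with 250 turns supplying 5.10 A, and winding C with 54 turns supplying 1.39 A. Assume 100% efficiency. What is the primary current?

I_p ≈ 1.52 A

V_A = 230 × 561/1780 = 72.489 V; V_B = 230 × 250/1780 = 32.303 V; V_C = 230 × 54/1780 = 6.9775 V.
P_out = V_A I_A + V_B I_B + V_C I_C = 72.489×2.42 + 32.303×5.10 + 6.9775×1.39 = 175.42 + 164.75 + 9.6988 = 349.87 W.
Ideal ⇒ P_in = P_out, so I_p = P_out/V_p = 349.87/230 = 1.52 A.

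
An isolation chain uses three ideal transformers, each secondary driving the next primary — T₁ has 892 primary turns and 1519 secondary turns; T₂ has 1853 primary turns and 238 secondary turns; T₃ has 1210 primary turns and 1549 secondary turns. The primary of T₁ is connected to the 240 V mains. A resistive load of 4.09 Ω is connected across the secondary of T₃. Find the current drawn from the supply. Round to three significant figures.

After T₁: V = 240.00 × 1519/892 = 408.70 V.
After T₂: V = 408.70 × 238/1853 = 52.494 V.
After T₃: V = 52.494 × 1549/1210 = 67.200 V.
I_load = 67.200/4.09 = 16.430 A, so P_out = 67.200 × 16.430 = 1104.1 W.
All ideal ⇒ P_in = P_out, so I_supply = 1104.1/240 = 4.60 A.

I_supply ≈ 4.60 A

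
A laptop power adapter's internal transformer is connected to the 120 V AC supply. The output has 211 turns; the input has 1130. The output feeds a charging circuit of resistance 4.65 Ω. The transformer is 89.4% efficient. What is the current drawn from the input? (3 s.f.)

I_in ≈ 1.01 A

V_out = 120 × 211/1130 = 22.407 V.
I_out = V_out/R = 22.407/4.65 = 4.8187 A.
P_out = V_out I_out = 22.407 × 4.8187 = 107.97 W.
P_in = P_out/η = 107.97/0.894 = 120.78 W.
I_in = P_in/V_in = 120.78/120 = 1.01 A.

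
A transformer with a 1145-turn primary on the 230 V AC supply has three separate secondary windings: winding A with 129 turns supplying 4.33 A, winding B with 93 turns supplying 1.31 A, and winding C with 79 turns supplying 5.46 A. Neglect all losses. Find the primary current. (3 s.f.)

V_A = 230 × 129/1145 = 25.913 V; V_B = 230 × 93/1145 = 18.681 V; V_C = 230 × 79/1145 = 15.869 V.
P_out = V_A I_A + V_B I_B + V_C I_C = 25.913×4.33 + 18.681×1.31 + 15.869×5.46 = 112.20 + 24.472 + 86.645 = 223.32 W.
Ideal ⇒ P_in = P_out, so I_p = P_out/V_p = 223.32/230 = 0.971 A.

I_p ≈ 0.971 A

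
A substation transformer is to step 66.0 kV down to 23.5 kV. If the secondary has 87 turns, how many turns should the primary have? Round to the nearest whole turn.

N_p = 244 turns

N_p/N_s = V_p/V_s, so N_p = 87 × 66000/23500 = 244.3 ≈ 244 turns.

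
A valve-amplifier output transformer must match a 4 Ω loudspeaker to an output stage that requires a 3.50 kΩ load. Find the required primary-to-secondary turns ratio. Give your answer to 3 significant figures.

N_p/N_s ≈ 29.6

Z_p/Z_s = (N_p/N_s)², so N_p/N_s = √(3500/4) = √875 = 29.6.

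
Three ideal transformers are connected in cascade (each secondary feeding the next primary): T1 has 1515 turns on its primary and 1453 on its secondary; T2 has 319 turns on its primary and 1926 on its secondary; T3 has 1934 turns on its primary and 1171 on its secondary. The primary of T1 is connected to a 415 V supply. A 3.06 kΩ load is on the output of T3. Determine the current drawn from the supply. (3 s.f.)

After T1: V = 415.00 × 1453/1515 = 398.02 V.
After T2: V = 398.02 × 1926/319 = 2403.1 V.
After T3: V = 2403.1 × 1171/1934 = 1455.0 V.
I_load = 1455.0/3060 = 0.47549 A, so P_out = 1455.0 × 0.47549 = 691.85 W.
All ideal ⇒ P_in = P_out, so I_supply = 691.85/415 = 1.67 A.

I_supply ≈ 1.67 A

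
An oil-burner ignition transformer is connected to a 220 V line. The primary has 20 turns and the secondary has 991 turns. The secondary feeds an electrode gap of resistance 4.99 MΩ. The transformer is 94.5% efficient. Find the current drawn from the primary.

V_s = 220 × 991/20 = 10901 V.
I_s = V_s/R = 10901/(4.99×10^6) = 0.0021846 A.
P_out = V_s I_s = 10901 × 0.0021846 = 23.814 W.
P_in = P_out/η = 23.814/0.945 = 25.200 W.
I_p = P_in/V_p = 25.200/220 = 0.115 A.

I_p ≈ 0.115 A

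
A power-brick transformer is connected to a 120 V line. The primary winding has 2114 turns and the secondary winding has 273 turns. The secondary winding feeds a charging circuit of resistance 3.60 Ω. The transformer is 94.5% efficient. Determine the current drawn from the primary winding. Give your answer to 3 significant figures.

V_s = 120 × 273/2114 = 15.497 V.
I_s = V_s/R = 15.497/3.60 = 4.3046 A.
P_out = V_s I_s = 15.497 × 4.3046 = 66.708 W.
P_in = P_out/η = 66.708/0.945 = 70.590 W.
I_p = P_in/V_p = 70.590/120 = 0.588 A.

I_p ≈ 0.588 A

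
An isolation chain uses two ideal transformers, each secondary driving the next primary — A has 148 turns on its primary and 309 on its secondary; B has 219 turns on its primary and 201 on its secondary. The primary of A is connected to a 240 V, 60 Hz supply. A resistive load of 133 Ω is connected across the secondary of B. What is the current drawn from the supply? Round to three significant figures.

I_supply ≈ 6.63 A

Secondary of A: V = 240.00 × 309/148 = 501.08 V.
Secondary of B: V = 501.08 × 201/219 = 459.90 V.
I_load = 459.90/133 = 3.4579 A, so P_out = 459.90 × 3.4579 = 1590.3 W.
All ideal ⇒ P_in = P_out, so I_supply = 1590.3/240 = 6.63 A.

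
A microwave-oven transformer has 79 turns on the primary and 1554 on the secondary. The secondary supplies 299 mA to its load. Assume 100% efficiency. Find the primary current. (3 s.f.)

I_p ≈ 5.88 A

For an ideal transformer I_p/I_s = N_s/N_p, so I_p = 0.299 × 1554/79 = 5.88 A.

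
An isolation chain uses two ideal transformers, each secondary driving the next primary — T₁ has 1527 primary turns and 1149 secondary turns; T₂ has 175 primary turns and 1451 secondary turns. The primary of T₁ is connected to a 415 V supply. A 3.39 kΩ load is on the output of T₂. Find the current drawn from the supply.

After T₁: V = 415.00 × 1149/1527 = 312.27 V.
After T₂: V = 312.27 × 1451/175 = 2589.2 V.
I_load = 2589.2/3390 = 0.76376 A, so P_out = 2589.2 × 0.76376 = 1977.5 W.
All ideal ⇒ P_in = P_out, so I_supply = 1977.5/415 = 4.77 A.

I_supply ≈ 4.77 A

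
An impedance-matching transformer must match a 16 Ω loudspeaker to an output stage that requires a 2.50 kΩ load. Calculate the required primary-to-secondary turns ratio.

N_p/N_s ≈ 12.5

Z_p/Z_s = (N_p/N_s)², so N_p/N_s = √(2500/16) = √156 = 12.5.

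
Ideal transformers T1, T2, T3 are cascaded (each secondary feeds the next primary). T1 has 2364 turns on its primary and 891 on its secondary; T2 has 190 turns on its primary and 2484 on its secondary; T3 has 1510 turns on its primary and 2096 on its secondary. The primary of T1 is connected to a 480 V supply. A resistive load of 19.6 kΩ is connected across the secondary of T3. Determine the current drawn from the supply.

I_supply ≈ 1.15 A

Secondary of T1: V = 480.00 × 891/2364 = 180.91 V.
Secondary of T2: V = 180.91 × 2484/190 = 2365.2 V.
Secondary of T3: V = 2365.2 × 2096/1510 = 3283.1 V.
I_load = 3283.1/19600 = 0.16750 A, so P_out = 3283.1 × 0.16750 = 549.94 W.
All ideal ⇒ P_in = P_out, so I_supply = 549.94/480 = 1.15 A.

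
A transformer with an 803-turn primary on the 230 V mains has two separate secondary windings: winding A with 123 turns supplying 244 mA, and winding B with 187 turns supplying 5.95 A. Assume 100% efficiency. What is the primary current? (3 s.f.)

V_A = 230 × 123/803 = 35.230 V; V_B = 230 × 187/803 = 53.562 V.
P_out = V_A I_A + V_B I_B = 35.230×0.244 + 53.562×5.95 = 8.5962 + 318.69 = 327.29 W.
Ideal ⇒ P_in = P_out, so I_p = P_out/V_p = 327.29/230 = 1.42 A.

I_p ≈ 1.42 A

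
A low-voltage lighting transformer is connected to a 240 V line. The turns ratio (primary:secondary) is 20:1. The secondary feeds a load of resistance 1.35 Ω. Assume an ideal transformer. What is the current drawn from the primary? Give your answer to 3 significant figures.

V_s = V_p × N_s/N_p = 240 × 1/20 = 12.000 V.
I_s = V_s/R = 12.000/1.35 = 8.8889 A.
For an ideal transformer I_p N_p = I_s N_s, so I_p = 8.8889 × 1/20 = 0.444 A.

I_p ≈ 0.444 A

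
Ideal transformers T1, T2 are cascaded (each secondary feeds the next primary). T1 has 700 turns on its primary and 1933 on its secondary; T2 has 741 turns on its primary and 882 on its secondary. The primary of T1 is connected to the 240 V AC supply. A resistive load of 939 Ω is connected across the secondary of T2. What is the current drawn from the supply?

I_supply ≈ 2.76 A

Secondary of T1: V = 240.00 × 1933/700 = 662.74 V.
Secondary of T2: V = 662.74 × 882/741 = 788.85 V.
I_load = 788.85/939 = 0.84010 A, so P_out = 788.85 × 0.84010 = 662.71 W.
All ideal ⇒ P_in = P_out, so I_supply = 662.71/240 = 2.76 A.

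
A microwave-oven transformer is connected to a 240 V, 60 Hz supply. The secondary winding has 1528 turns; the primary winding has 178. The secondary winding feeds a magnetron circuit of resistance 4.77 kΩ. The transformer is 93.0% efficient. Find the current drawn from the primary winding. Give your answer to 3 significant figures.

V_s = 240 × 1528/178 = 2060.2 V.
I_s = V_s/R = 2060.2/4770 = 0.43191 A.
P_out = V_s I_s = 2060.2 × 0.43191 = 889.84 W.
P_in = P_out/η = 889.84/0.930 = 956.81 W.
I_p = P_in/V_p = 956.81/240 = 3.99 A.

I_p ≈ 3.99 A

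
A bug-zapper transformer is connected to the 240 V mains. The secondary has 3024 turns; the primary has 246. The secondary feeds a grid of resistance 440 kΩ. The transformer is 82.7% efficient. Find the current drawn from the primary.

I_p ≈ 0.0997 A

V_s = 240 × 3024/246 = 2950.2 V.
I_s = V_s/R = 2950.2/440000 = 0.0067051 A.
P_out = V_s I_s = 2950.2 × 0.0067051 = 19.782 W.
P_in = P_out/η = 19.782/0.827 = 23.920 W.
I_p = P_in/V_p = 23.920/240 = 0.0997 A.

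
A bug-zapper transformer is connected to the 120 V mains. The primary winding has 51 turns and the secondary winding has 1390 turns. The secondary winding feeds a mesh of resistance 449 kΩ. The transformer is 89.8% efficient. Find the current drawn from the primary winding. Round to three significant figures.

I_p ≈ 0.221 A

V_s = 120 × 1390/51 = 3270.6 V.
I_s = V_s/R = 3270.6/449000 = 0.0072842 A.
P_out = V_s I_s = 3270.6 × 0.0072842 = 23.823 W.
P_in = P_out/η = 23.823/0.898 = 26.529 W.
I_p = P_in/V_p = 26.529/120 = 0.221 A.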